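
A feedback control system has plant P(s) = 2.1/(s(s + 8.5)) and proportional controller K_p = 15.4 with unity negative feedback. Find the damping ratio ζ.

ζ = 0.747

1 + K_p·P(s) = 0 gives s² + 8.5s + 32.34 = 0.
So ω_n² = 32.34 ⇒ ω_n = 5.687 rad/s, and ζ = 8.5/(2ω_n) = 0.747.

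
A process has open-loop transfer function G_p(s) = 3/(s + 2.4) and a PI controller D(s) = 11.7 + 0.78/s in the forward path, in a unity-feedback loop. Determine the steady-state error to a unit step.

0

The open loop D(s)G_p(s) has a pole at the origin (type 1), so the static position error constant is infinite and e_ss = 1/(1+∞) = 0.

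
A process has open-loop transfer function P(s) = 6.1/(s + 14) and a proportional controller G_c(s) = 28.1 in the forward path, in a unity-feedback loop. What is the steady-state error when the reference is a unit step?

The loop is type 0. Static position error constant K_pos = G_c(0)·P(0) = 28.1·0.4357 = 12.24.
Steady-state error to a unit step: e_ss = 1/(1+K_pos) = 1/13.24 = 0.0755.

0.0755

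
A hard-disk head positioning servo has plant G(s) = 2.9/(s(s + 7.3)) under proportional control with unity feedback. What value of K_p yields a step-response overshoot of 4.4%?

K_p = 9.24

From %OS = 100·exp(−πζ/√(1−ζ²)) = 4.4%, ζ = −ln(0.044)/√(π²+ln²(0.044)) = 0.7051.
Characteristic equation s² + 7.3s + 2.9K_p = 0 gives ζ = 7.3/(2√(2.9K_p)).
Setting ζ = 0.7051: √(2.9K_p) = 7.3/(2·0.7051) = 5.177, so K_p = 26.8/2.9 = 9.24.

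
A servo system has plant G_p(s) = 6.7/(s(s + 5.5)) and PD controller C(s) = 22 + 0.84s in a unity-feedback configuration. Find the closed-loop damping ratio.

Forward path: (22 + 0.84s)·6.7/(s(s+5.5)). The closed-loop characteristic equation is s² + (5.5 + 6.7·0.84)s + 6.7·22 = 0.
That is s² + 11.13s + 147.4 = 0, so ω_n = 12.14 rad/s and ζ = 11.13/(2·12.14) = 0.4583.

ζ = 0.458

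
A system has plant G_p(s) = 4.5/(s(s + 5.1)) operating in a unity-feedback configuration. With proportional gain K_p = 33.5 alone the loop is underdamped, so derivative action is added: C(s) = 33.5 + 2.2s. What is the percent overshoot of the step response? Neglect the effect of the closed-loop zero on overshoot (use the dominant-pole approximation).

8.86%

Forward path: (33.5 + 2.2s)·4.5/(s(s+5.1)). The closed-loop characteristic equation is s² + (5.1 + 4.5·2.2)s + 4.5·33.5 = 0.
That is s² + 15s + 150.8 = 0, so ω_n = 12.28 rad/s and ζ = 15/(2·12.28) = 0.6108.
%OS = 100·exp(−πζ/√(1−ζ²)) = 8.86%.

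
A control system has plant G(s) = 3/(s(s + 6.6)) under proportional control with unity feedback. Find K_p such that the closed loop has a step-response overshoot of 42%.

K_p = 51.2

From %OS = 100·exp(−πζ/√(1−ζ²)) = 42%, ζ = −ln(0.42)/√(π²+ln²(0.42)) = 0.2662.
Characteristic equation s² + 6.6s + 3K_p = 0 gives ζ = 6.6/(2√(3K_p)).
Setting ζ = 0.2662: √(3K_p) = 6.6/(2·0.2662) = 12.4, so K_p = 153.7/3 = 51.2.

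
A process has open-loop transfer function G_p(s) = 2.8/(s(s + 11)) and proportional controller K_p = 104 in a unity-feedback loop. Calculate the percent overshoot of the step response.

34.3%

From 1 + K_pG_p(s) = 0: s² + 11s + 291.2 = 0 ⇒ ω_n = 17.06, ζ = 0.3223.
%OS = 100·exp(−πζ/√(1−ζ²)) = 100·exp(−π·0.3223/√0.8961) = 34.3%.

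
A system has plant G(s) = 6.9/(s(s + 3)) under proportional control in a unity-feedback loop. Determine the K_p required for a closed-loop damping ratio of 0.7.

Closed-loop characteristic equation: s² + 3s + K_p·6.9 = 0.
So ω_n = √(6.9K_p) and 2ζω_n = 3, giving ζ = 3/(2√(6.9K_p)).
Setting ζ = 0.7: √(6.9K_p) = 3/(2·0.7) = 2.143, so K_p = 4.592/6.9 = 0.665.

K_p = 0.665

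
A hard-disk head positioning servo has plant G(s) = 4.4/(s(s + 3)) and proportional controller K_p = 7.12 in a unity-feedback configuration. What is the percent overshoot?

41.7%

The closed-loop denominator s² + 3s + 31.33 gives ω_n = √31.33 = 5.597 and ζ = 3/(2ω_n) = 0.268.
%OS = 100·exp(−πζ/√(1−ζ²)) = 100·exp(−π·0.268/√0.9282) = 41.7%.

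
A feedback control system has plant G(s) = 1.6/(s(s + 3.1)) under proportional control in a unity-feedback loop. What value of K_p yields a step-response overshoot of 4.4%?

From %OS = 100·exp(−πζ/√(1−ζ²)) = 4.4%, ζ = −ln(0.044)/√(π²+ln²(0.044)) = 0.7051.
Characteristic equation s² + 3.1s + 1.6K_p = 0 gives ζ = 3.1/(2√(1.6K_p)).
Setting ζ = 0.7051: √(1.6K_p) = 3.1/(2·0.7051) = 2.198, so K_p = 4.833/1.6 = 3.02.

K_p = 3.02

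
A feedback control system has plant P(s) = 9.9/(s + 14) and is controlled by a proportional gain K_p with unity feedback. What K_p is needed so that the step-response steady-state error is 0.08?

Steady-state error for a unit step on this type-0 loop is 1/(1 + K_p·P(0)).
P(0) = 0.7071. Require 1/(1 + K_p·0.7071) = 0.08, so 1 + 0.7071·K_p = 12.5.
K_p = (12.5 − 1)/0.7071 = 16.3.

K_p = 16.3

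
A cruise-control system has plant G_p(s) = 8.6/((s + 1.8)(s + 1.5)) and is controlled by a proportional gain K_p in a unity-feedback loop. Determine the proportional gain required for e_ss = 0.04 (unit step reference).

K_p = 7.53

For a type-0 loop with proportional control, e_ss = 1/(1 + K_p·G_p(0)).
G_p(0) = 3.185. Require 1/(1 + K_p·3.185) = 0.04, so 1 + 3.185·K_p = 25.
K_p = (25 − 1)/3.185 = 7.53.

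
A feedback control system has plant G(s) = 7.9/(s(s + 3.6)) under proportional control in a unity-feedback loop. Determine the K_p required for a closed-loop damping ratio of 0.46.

Closed-loop characteristic equation: s² + 3.6s + K_p·7.9 = 0.
So ω_n = √(7.9K_p) and 2ζω_n = 3.6, giving ζ = 3.6/(2√(7.9K_p)).
Setting ζ = 0.46: √(7.9K_p) = 3.6/(2·0.46) = 3.913, so K_p = 15.31/7.9 = 1.94.

K_p = 1.94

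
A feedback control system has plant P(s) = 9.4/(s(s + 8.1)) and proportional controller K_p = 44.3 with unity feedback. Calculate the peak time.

From 1 + K_pP(s) = 0: s² + 8.1s + 416.4 = 0 ⇒ ω_n = 20.41, ζ = 0.1985.
Damped frequency ω_d = ω_n√(1−ζ²) = 20 rad/s, so peak time T_p = π/ω_d = 0.157 s.

T_p = 0.157 s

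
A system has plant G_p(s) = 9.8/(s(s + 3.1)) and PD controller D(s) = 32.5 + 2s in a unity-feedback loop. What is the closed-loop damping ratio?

ζ = 0.636

Forward path: (32.5 + 2s)·9.8/(s(s+3.1)). The closed-loop characteristic equation is s² + (3.1 + 9.8·2)s + 9.8·32.5 = 0.
That is s² + 22.7s + 318.5 = 0, so ω_n = 17.85 rad/s and ζ = 22.7/(2·17.85) = 0.636.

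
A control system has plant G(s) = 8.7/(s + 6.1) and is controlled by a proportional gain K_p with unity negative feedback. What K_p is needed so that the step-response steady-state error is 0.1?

K_p = 6.31

The loop is type 0, so e_ss(step) = 1/(1 + K_pos) with K_pos = K_p·G(0).
G(0) = 1.426. Require 1/(1 + K_p·1.426) = 0.1, so 1 + 1.426·K_p = 10.
K_p = (10 − 1)/1.426 = 6.31.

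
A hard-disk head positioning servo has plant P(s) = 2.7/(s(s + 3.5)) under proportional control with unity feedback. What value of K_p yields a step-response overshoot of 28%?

From %OS = 100·exp(−πζ/√(1−ζ²)) = 28%, ζ = −ln(0.28)/√(π²+ln²(0.28)) = 0.3755.
Characteristic equation s² + 3.5s + 2.7K_p = 0 gives ζ = 3.5/(2√(2.7K_p)).
Setting ζ = 0.3755: √(2.7K_p) = 3.5/(2·0.3755) = 4.66, so K_p = 21.72/2.7 = 8.04.

K_p = 8.04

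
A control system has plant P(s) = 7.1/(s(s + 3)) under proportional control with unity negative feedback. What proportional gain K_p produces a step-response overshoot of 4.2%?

K_p = 0.628

From %OS = 100·exp(−πζ/√(1−ζ²)) = 4.2%, ζ = −ln(0.042)/√(π²+ln²(0.042)) = 0.7103.
Characteristic equation s² + 3s + 7.1K_p = 0 gives ζ = 3/(2√(7.1K_p)).
Setting ζ = 0.7103: √(7.1K_p) = 3/(2·0.7103) = 2.112, so K_p = 4.46/7.1 = 0.628.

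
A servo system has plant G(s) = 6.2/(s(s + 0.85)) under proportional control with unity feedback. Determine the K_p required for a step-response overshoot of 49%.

K_p = 0.594

From %OS = 100·exp(−πζ/√(1−ζ²)) = 49%, ζ = −ln(0.49)/√(π²+ln²(0.49)) = 0.2214.
Characteristic equation s² + 0.85s + 6.2K_p = 0 gives ζ = 0.85/(2√(6.2K_p)).
Setting ζ = 0.2214: √(6.2K_p) = 0.85/(2·0.2214) = 1.919, so K_p = 3.684/6.2 = 0.594.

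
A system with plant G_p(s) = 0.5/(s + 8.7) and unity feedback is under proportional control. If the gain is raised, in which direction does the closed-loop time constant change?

decrease

Closed-loop pole is at s = −(8.7+K_p·0.5); larger K_p moves it further left, so τ = 1/(8.7+K_p·0.5) decreases.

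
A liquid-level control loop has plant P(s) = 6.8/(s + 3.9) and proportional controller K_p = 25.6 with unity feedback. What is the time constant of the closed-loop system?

Closed-loop transfer function: T(s) = K_p·P(s)/(1 + K_p·P(s)) = 174.1/(s + 3.9 + 174.1) = 174.1/(s + 178).
Time constant τ = 1/178 = 0.00562 s.

τ = 0.00562 s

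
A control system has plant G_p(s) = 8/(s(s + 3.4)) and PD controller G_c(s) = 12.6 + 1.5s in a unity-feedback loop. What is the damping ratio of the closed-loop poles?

ζ = 0.767

Forward path: (12.6 + 1.5s)·8/(s(s+3.4)). The closed-loop characteristic equation is s² + (3.4 + 8·1.5)s + 8·12.6 = 0.
That is s² + 15.4s + 100.8 = 0, so ω_n = 10.04 rad/s and ζ = 15.4/(2·10.04) = 0.7669.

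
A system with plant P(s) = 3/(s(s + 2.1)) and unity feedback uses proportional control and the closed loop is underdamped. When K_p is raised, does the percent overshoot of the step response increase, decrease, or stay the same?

increase

Characteristic equation s² + 2.1s + K_p·3 = 0: raising K_p raises ω_n while 2ζω_n = 2.1 is fixed, so ζ falls and overshoot grows.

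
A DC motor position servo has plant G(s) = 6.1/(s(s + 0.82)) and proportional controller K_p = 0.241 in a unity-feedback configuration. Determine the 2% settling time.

T_s ≈ 9.76 s

The closed-loop denominator s² + 0.82s + 1.47 gives ω_n = √1.47 = 1.212 and ζ = 0.82/(2ω_n) = 0.3382.
2% settling time T_s ≈ 4/(ζω_n) = 4/0.41 = 9.76 s.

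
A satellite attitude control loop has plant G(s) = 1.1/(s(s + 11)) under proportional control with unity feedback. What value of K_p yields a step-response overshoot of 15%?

K_p = 103

From %OS = 100·exp(−πζ/√(1−ζ²)) = 15%, ζ = −ln(0.15)/√(π²+ln²(0.15)) = 0.5169.
Characteristic equation s² + 11s + 1.1K_p = 0 gives ζ = 11/(2√(1.1K_p)).
Setting ζ = 0.5169: √(1.1K_p) = 11/(2·0.5169) = 10.64, so K_p = 113.2/1.1 = 103.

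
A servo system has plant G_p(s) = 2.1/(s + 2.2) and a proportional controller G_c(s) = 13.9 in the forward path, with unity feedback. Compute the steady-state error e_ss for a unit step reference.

0.0701

The loop is type 0. Static position error constant K_pos = G_c(0)·G_p(0) = 13.9·0.9545 = 13.27.
Steady-state error to a unit step: e_ss = 1/(1+K_pos) = 1/14.27 = 0.0701.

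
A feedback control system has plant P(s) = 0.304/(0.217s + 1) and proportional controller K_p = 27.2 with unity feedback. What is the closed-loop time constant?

Closed loop: T(s) = K_p·P/(1+K_p·P) = 8.269/(0.217s + 1 + 8.269), with pole at s = −(1 + 8.269)/0.217 = −42.71.
Closed-loop time constant τ = 1/42.71 = 0.0234 s.

τ = 0.0234 s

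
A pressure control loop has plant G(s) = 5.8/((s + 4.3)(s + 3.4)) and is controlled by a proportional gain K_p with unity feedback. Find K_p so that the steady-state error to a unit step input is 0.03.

K_p = 81.5

Steady-state error for a unit step on this type-0 loop is 1/(1 + K_p·G(0)).
G(0) = 0.3967. Require 1/(1 + K_p·0.3967) = 0.03, so 1 + 0.3967·K_p = 33.33.
K_p = (33.33 − 1)/0.3967 = 81.5.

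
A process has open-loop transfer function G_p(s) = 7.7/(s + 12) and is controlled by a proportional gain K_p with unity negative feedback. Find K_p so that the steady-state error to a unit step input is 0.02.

K_p = 76.4

The loop is type 0, so e_ss(step) = 1/(1 + K_pos) with K_pos = K_p·G_p(0).
G_p(0) = 0.6417. Require 1/(1 + K_p·0.6417) = 0.02, so 1 + 0.6417·K_p = 50.
K_p = (50 − 1)/0.6417 = 76.4.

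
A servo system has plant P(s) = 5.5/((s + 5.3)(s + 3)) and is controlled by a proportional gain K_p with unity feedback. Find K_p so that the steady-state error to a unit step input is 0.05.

K_p = 54.9

For a type-0 loop with proportional control, e_ss = 1/(1 + K_p·P(0)).
P(0) = 0.3459. Require 1/(1 + K_p·0.3459) = 0.05, so 1 + 0.3459·K_p = 20.
K_p = (20 − 1)/0.3459 = 54.9.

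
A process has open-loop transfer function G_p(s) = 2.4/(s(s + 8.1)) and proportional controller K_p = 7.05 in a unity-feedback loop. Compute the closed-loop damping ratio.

ζ = 0.985

The closed-loop denominator is s(s+8.1) + 7.05·2.4 = s² + 8.1s + 16.92.
Matching s² + 2ζω_n s + ω_n²: ω_n = √16.92 = 4.113 rad/s and 2ζω_n = 8.1, so ζ = 8.1/(2·4.113) = 0.985.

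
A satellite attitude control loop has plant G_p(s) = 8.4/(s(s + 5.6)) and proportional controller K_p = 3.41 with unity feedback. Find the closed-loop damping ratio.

ζ = 0.523

The closed-loop denominator is s(s+5.6) + 3.41·8.4 = s² + 5.6s + 28.64.
So ω_n² = 28.64 ⇒ ω_n = 5.352 rad/s, and ζ = 5.6/(2ω_n) = 0.523.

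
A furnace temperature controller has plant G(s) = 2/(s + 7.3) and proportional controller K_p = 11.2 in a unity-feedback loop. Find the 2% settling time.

T_s ≈ 0.135 s

Closed-loop transfer function: T(s) = K_p·G(s)/(1 + K_p·G(s)) = 22.4/(s + 7.3 + 22.4) = 22.4/(s + 29.7).
Time constant τ = 1/29.7 = 0.03367 s, so the 2% settling time is about 4τ = 0.135 s.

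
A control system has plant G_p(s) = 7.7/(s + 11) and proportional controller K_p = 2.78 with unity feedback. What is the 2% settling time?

Closed-loop transfer function: T(s) = K_p·G_p(s)/(1 + K_p·G_p(s)) = 21.41/(s + 11 + 21.41) = 21.41/(s + 32.41).
Time constant τ = 1/32.41 = 0.03086 s, so the 2% settling time is about 4τ = 0.123 s.

T_s ≈ 0.123 s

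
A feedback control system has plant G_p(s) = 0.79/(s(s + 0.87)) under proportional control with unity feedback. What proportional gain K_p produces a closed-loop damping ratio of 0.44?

Closed-loop characteristic equation: s² + 0.87s + K_p·0.79 = 0.
So ω_n = √(0.79K_p) and 2ζω_n = 0.87, giving ζ = 0.87/(2√(0.79K_p)).
Setting ζ = 0.44: √(0.79K_p) = 0.87/(2·0.44) = 0.9886, so K_p = 0.9774/0.79 = 1.24.

K_p = 1.24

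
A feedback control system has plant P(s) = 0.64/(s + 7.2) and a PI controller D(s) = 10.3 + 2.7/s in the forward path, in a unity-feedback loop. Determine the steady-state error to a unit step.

The open loop D(s)P(s) has a pole at the origin (type 1), so the static position error constant is infinite and e_ss = 1/(1+∞) = 0.

0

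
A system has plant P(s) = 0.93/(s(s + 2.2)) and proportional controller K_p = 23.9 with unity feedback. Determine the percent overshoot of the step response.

47.1%

The closed-loop denominator s² + 2.2s + 22.23 gives ω_n = √22.23 = 4.715 and ζ = 2.2/(2ω_n) = 0.2333.
%OS = 100·exp(−πζ/√(1−ζ²)) = 100·exp(−π·0.2333/√0.9456) = 47.1%.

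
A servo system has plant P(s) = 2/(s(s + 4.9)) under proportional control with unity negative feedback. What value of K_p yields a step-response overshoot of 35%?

From %OS = 100·exp(−πζ/√(1−ζ²)) = 35%, ζ = −ln(0.35)/√(π²+ln²(0.35)) = 0.3169.
Characteristic equation s² + 4.9s + 2K_p = 0 gives ζ = 4.9/(2√(2K_p)).
Setting ζ = 0.3169: √(2K_p) = 4.9/(2·0.3169) = 7.73, so K_p = 59.76/2 = 29.9.

K_p = 29.9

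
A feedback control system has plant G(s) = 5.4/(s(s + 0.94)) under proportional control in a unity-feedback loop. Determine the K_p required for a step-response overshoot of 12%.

K_p = 0.131

From %OS = 100·exp(−πζ/√(1−ζ²)) = 12%, ζ = −ln(0.12)/√(π²+ln²(0.12)) = 0.5594.
Characteristic equation s² + 0.94s + 5.4K_p = 0 gives ζ = 0.94/(2√(5.4K_p)).
Setting ζ = 0.5594: √(5.4K_p) = 0.94/(2·0.5594) = 0.8402, so K_p = 0.7059/5.4 = 0.131.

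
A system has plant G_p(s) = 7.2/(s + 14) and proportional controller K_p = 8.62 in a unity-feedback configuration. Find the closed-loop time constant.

τ = 0.0131 s

Closed-loop transfer function: T(s) = K_p·G_p(s)/(1 + K_p·G_p(s)) = 62.06/(s + 14 + 62.06) = 62.06/(s + 76.06).
Time constant τ = 1/76.06 = 0.0131 s.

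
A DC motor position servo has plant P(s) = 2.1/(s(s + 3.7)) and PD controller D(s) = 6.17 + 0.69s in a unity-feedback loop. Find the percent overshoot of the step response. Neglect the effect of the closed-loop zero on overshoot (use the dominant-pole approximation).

4.02%

Forward path: (6.17 + 0.69s)·2.1/(s(s+3.7)). The closed-loop characteristic equation is s² + (3.7 + 2.1·0.69)s + 2.1·6.17 = 0.
That is s² + 5.149s + 12.96 = 0, so ω_n = 3.6 rad/s and ζ = 5.149/(2·3.6) = 0.7152.
%OS = 100·exp(−πζ/√(1−ζ²)) = 4.02%.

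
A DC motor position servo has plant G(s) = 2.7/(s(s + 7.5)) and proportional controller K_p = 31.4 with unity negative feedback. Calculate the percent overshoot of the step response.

24.6%

The closed-loop denominator s² + 7.5s + 84.78 gives ω_n = √84.78 = 9.208 and ζ = 7.5/(2ω_n) = 0.4073.
%OS = 100·exp(−πζ/√(1−ζ²)) = 100·exp(−π·0.4073/√0.8341) = 24.6%.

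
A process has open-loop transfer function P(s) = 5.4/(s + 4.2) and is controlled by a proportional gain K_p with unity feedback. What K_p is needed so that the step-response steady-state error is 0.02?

K_p = 38.1

For a type-0 loop with proportional control, e_ss = 1/(1 + K_p·P(0)).
P(0) = 1.286. Require 1/(1 + K_p·1.286) = 0.02, so 1 + 1.286·K_p = 50.
K_p = (50 − 1)/1.286 = 38.1.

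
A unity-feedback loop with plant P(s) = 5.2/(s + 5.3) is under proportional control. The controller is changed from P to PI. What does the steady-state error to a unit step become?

The integrator makes K_pos = lim_{s→0} C(s)G(s) infinite, so e_ss = 1/(1+K_pos) = 0.

0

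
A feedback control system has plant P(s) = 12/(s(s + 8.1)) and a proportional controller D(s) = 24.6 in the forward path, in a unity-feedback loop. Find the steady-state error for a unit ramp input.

The loop has one pole at the origin (type 1). Velocity error constant K_v = lim_{s→0} s·D(s)P(s) = 24.6·12/8.1 = 36.44.
Steady-state error to a unit ramp: e_ss = 1/K_v = 0.0274.

0.0274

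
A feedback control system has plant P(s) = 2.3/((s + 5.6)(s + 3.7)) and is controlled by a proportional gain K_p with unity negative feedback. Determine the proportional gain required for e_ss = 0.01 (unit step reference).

The loop is type 0, so e_ss(step) = 1/(1 + K_pos) with K_pos = K_p·P(0).
P(0) = 0.111. Require 1/(1 + K_p·0.111) = 0.01, so 1 + 0.111·K_p = 100.
K_p = (100 − 1)/0.111 = 892.

K_p = 892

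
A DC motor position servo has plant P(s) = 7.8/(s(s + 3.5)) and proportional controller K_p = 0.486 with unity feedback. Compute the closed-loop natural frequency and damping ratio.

ω_n = 1.95 rad/s, ζ = 0.899

1 + K_p·P(s) = 0 gives s² + 3.5s + 3.791 = 0.
Matching s² + 2ζω_n s + ω_n²: ω_n = √3.791 = 1.947 rad/s and 2ζω_n = 3.5, so ζ = 3.5/(2·1.947) = 0.899.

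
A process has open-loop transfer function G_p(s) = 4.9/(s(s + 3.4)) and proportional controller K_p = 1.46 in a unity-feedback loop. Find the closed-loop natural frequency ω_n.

1 + K_p·G_p(s) = 0 gives s² + 3.4s + 7.154 = 0.
Matching s² + 2ζω_n s + ω_n²: ω_n = √7.154 = 2.675 rad/s and 2ζω_n = 3.4, so ζ = 3.4/(2·2.675) = 0.636.

ω_n = 2.67 rad/s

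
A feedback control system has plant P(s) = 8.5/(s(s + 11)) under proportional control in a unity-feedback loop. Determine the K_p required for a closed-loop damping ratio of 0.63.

Closed-loop characteristic equation: s² + 11s + K_p·8.5 = 0.
So ω_n = √(8.5K_p) and 2ζω_n = 11, giving ζ = 11/(2√(8.5K_p)).
Setting ζ = 0.63: √(8.5K_p) = 11/(2·0.63) = 8.73, so K_p = 76.22/8.5 = 8.97.

K_p = 8.97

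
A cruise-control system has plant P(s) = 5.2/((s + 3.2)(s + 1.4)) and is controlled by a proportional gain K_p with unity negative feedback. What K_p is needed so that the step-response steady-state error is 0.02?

K_p = 42.2

Steady-state error for a unit step on this type-0 loop is 1/(1 + K_p·P(0)).
P(0) = 1.161. Require 1/(1 + K_p·1.161) = 0.02, so 1 + 1.161·K_p = 50.
K_p = (50 − 1)/1.161 = 42.2.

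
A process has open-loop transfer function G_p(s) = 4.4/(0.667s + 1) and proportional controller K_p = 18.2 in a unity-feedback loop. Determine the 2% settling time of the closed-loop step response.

T_s ≈ 0.0329 s

Closed loop: T(s) = K_p·G_p/(1+K_p·G_p) = 80.08/(0.667s + 1 + 80.08), with pole at s = −(1 + 80.08)/0.667 = −121.6.
τ = 1/121.6 = 0.008226 s, so 2% settling time ≈ 4τ = 0.0329 s.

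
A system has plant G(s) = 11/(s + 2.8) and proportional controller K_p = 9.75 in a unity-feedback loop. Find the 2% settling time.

T_s ≈ 0.0363 s

Closed-loop transfer function: T(s) = K_p·G(s)/(1 + K_p·G(s)) = 107.2/(s + 2.8 + 107.2) = 107.2/(s + 110).
Time constant τ = 1/110 = 0.009087 s, so the 2% settling time is about 4τ = 0.0363 s.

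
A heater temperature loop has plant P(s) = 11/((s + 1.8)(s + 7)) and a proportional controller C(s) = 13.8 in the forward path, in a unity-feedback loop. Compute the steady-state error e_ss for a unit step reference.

The loop is type 0. Static position error constant K_pos = C(0)·P(0) = 13.8·0.873 = 12.05.
Steady-state error to a unit step: e_ss = 1/(1+K_pos) = 1/13.05 = 0.0766.

0.0766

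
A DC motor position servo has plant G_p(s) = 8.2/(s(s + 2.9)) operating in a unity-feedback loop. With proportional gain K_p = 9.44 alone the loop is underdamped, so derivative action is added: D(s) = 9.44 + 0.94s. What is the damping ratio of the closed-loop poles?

Forward path: (9.44 + 0.94s)·8.2/(s(s+2.9)). The closed-loop characteristic equation is s² + (2.9 + 8.2·0.94)s + 8.2·9.44 = 0.
That is s² + 10.61s + 77.41 = 0, so ω_n = 8.798 rad/s and ζ = 10.61/(2·8.798) = 0.6029.

ζ = 0.603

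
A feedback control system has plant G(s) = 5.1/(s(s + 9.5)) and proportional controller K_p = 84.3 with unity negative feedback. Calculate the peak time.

T_p = 0.156 s

The closed-loop denominator s² + 9.5s + 429.9 gives ω_n = √429.9 = 20.73 and ζ = 9.5/(2ω_n) = 0.2291.
Damped frequency ω_d = ω_n√(1−ζ²) = 20.18 rad/s, so peak time T_p = π/ω_d = 0.156 s.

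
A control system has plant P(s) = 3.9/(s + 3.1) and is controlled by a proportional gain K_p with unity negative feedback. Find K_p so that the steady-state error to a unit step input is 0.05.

The loop is type 0, so e_ss(step) = 1/(1 + K_pos) with K_pos = K_p·P(0).
P(0) = 1.258. Require 1/(1 + K_p·1.258) = 0.05, so 1 + 1.258·K_p = 20.
K_p = (20 − 1)/1.258 = 15.1.

K_p = 15.1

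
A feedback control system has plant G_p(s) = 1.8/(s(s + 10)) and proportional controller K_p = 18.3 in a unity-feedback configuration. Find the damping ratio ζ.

ζ = 0.871

1 + K_p·G_p(s) = 0 gives s² + 10s + 32.94 = 0.
Matching s² + 2ζω_n s + ω_n²: ω_n = √32.94 = 5.739 rad/s and 2ζω_n = 10, so ζ = 10/(2·5.739) = 0.871.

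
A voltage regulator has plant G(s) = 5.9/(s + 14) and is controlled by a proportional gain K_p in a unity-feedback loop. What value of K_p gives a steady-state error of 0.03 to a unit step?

For a type-0 loop with proportional control, e_ss = 1/(1 + K_p·G(0)).
G(0) = 0.4214. Require 1/(1 + K_p·0.4214) = 0.03, so 1 + 0.4214·K_p = 33.33.
K_p = (33.33 − 1)/0.4214 = 76.7.

K_p = 76.7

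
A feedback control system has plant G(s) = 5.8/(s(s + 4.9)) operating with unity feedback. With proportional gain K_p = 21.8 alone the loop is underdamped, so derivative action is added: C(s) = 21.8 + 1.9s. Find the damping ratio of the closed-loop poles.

ζ = 0.708

Forward path: (21.8 + 1.9s)·5.8/(s(s+4.9)). The closed-loop characteristic equation is s² + (4.9 + 5.8·1.9)s + 5.8·21.8 = 0.
That is s² + 15.92s + 126.4 = 0, so ω_n = 11.24 rad/s and ζ = 15.92/(2·11.24) = 0.7079.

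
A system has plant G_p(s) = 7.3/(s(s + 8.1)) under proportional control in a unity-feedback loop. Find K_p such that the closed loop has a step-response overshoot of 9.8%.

From %OS = 100·exp(−πζ/√(1−ζ²)) = 9.8%, ζ = −ln(0.098)/√(π²+ln²(0.098)) = 0.5945.
Characteristic equation s² + 8.1s + 7.3K_p = 0 gives ζ = 8.1/(2√(7.3K_p)).
Setting ζ = 0.5945: √(7.3K_p) = 8.1/(2·0.5945) = 6.812, so K_p = 46.41/7.3 = 6.36.

K_p = 6.36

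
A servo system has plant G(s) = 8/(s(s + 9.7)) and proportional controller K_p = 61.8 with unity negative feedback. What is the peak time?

T_p = 0.145 s

From 1 + K_pG(s) = 0: s² + 9.7s + 494.4 = 0 ⇒ ω_n = 22.24, ζ = 0.2181.
Damped frequency ω_d = ω_n√(1−ζ²) = 21.7 rad/s, so peak time T_p = π/ω_d = 0.145 s.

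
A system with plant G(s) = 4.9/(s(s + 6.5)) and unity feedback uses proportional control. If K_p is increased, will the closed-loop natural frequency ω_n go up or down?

ω_n = √(4.9·K_p), which grows with K_p.

increase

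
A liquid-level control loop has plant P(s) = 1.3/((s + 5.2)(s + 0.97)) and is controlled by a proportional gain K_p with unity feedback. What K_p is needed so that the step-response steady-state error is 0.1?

For a type-0 loop with proportional control, e_ss = 1/(1 + K_p·P(0)).
P(0) = 0.2577. Require 1/(1 + K_p·0.2577) = 0.1, so 1 + 0.2577·K_p = 10.
K_p = (10 − 1)/0.2577 = 34.9.

K_p = 34.9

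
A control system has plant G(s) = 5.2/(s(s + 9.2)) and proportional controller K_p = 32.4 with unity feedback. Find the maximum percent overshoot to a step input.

The closed-loop denominator s² + 9.2s + 168.5 gives ω_n = √168.5 = 12.98 and ζ = 9.2/(2ω_n) = 0.3544.
%OS = 100·exp(−πζ/√(1−ζ²)) = 100·exp(−π·0.3544/√0.8744) = 30.4%.

30.4%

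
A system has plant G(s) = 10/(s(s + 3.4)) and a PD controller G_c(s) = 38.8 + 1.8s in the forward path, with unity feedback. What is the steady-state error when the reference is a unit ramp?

0.00876

The loop has one pole at the origin (type 1). Velocity error constant K_v = lim_{s→0} s·G_c(s)G(s) = 38.8·10/3.4 = 114.1.
Steady-state error to a unit ramp: e_ss = 1/K_v = 0.00876.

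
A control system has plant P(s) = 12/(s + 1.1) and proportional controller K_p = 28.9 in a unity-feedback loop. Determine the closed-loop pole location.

s = -347.9

Closed-loop transfer function: T(s) = K_p·P(s)/(1 + K_p·P(s)) = 346.8/(s + 1.1 + 346.8) = 346.8/(s + 347.9).
The closed-loop pole is at s = −347.9.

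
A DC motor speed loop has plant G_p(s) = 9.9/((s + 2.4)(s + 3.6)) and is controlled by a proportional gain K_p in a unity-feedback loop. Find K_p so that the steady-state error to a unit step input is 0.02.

K_p = 42.8

For a type-0 loop with proportional control, e_ss = 1/(1 + K_p·G_p(0)).
G_p(0) = 1.146. Require 1/(1 + K_p·1.146) = 0.02, so 1 + 1.146·K_p = 50.
K_p = (50 − 1)/1.146 = 42.8.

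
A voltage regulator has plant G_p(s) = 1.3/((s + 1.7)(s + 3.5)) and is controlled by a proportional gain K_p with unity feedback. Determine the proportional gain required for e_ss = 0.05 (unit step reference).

K_p = 87

The loop is type 0, so e_ss(step) = 1/(1 + K_pos) with K_pos = K_p·G_p(0).
G_p(0) = 0.2185. Require 1/(1 + K_p·0.2185) = 0.05, so 1 + 0.2185·K_p = 20.
K_p = (20 − 1)/0.2185 = 87.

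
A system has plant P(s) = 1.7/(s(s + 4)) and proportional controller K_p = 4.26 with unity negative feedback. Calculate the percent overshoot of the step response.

Closed-loop characteristic equation: s² + 4s + 7.242 = 0, so ω_n = 2.691 rad/s and ζ = 4/(2·2.691) = 0.7432.
%OS = 100·exp(−πζ/√(1−ζ²)) = 100·exp(−π·0.7432/√0.4477) = 3.05%.

3.05%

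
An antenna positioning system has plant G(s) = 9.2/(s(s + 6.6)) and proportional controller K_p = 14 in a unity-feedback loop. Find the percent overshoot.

38.5%

From 1 + K_pG(s) = 0: s² + 6.6s + 128.8 = 0 ⇒ ω_n = 11.35, ζ = 0.2908.
%OS = 100·exp(−πζ/√(1−ζ²)) = 100·exp(−π·0.2908/√0.9155) = 38.5%.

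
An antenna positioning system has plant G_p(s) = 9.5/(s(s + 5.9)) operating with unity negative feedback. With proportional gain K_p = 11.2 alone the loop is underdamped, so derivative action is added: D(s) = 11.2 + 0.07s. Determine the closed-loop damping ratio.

Forward path: (11.2 + 0.07s)·9.5/(s(s+5.9)). The closed-loop characteristic equation is s² + (5.9 + 9.5·0.07)s + 9.5·11.2 = 0.
That is s² + 6.565s + 106.4 = 0, so ω_n = 10.32 rad/s and ζ = 6.565/(2·10.32) = 0.3182.

ζ = 0.318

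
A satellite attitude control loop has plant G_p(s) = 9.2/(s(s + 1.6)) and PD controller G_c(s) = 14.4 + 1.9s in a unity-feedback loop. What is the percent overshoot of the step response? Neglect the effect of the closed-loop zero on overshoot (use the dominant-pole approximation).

Forward path: (14.4 + 1.9s)·9.2/(s(s+1.6)). The closed-loop characteristic equation is s² + (1.6 + 9.2·1.9)s + 9.2·14.4 = 0.
That is s² + 19.08s + 132.5 = 0, so ω_n = 11.51 rad/s and ζ = 19.08/(2·11.51) = 0.8288.
%OS = 100·exp(−πζ/√(1−ζ²)) = 0.952%.

0.952%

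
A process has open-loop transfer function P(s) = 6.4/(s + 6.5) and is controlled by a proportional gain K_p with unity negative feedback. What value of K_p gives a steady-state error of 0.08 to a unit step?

K_p = 11.7

The loop is type 0, so e_ss(step) = 1/(1 + K_pos) with K_pos = K_p·P(0).
P(0) = 0.9846. Require 1/(1 + K_p·0.9846) = 0.08, so 1 + 0.9846·K_p = 12.5.
K_p = (12.5 − 1)/0.9846 = 11.7.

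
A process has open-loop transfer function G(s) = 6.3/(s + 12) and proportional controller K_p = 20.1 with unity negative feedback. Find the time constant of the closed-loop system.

τ = 0.00721 s

Closed-loop transfer function: T(s) = K_p·G(s)/(1 + K_p·G(s)) = 126.6/(s + 12 + 126.6) = 126.6/(s + 138.6).
Time constant τ = 1/138.6 = 0.00721 s.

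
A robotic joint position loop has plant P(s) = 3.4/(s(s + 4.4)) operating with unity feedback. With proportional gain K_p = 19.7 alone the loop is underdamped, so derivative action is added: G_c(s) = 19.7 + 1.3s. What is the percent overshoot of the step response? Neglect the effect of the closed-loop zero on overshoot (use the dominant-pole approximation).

Forward path: (19.7 + 1.3s)·3.4/(s(s+4.4)). The closed-loop characteristic equation is s² + (4.4 + 3.4·1.3)s + 3.4·19.7 = 0.
That is s² + 8.82s + 66.98 = 0, so ω_n = 8.184 rad/s and ζ = 8.82/(2·8.184) = 0.5388.
%OS = 100·exp(−πζ/√(1−ζ²)) = 13.4%.

13.4%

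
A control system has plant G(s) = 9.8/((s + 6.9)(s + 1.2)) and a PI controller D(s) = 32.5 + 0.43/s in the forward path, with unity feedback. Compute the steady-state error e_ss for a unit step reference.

The open loop D(s)G(s) has a pole at the origin (type 1), so the static position error constant is infinite and e_ss = 1/(1+∞) = 0.

0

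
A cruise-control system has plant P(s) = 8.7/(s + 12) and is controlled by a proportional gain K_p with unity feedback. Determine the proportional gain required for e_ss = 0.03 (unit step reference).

K_p = 44.6

Steady-state error for a unit step on this type-0 loop is 1/(1 + K_p·P(0)).
P(0) = 0.725. Require 1/(1 + K_p·0.725) = 0.03, so 1 + 0.725·K_p = 33.33.
K_p = (33.33 − 1)/0.725 = 44.6.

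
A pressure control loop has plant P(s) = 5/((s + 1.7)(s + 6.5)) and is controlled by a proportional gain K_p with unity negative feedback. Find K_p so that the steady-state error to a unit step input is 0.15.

Steady-state error for a unit step on this type-0 loop is 1/(1 + K_p·P(0)).
P(0) = 0.4525. Require 1/(1 + K_p·0.4525) = 0.15, so 1 + 0.4525·K_p = 6.667.
K_p = (6.667 − 1)/0.4525 = 12.5.

K_p = 12.5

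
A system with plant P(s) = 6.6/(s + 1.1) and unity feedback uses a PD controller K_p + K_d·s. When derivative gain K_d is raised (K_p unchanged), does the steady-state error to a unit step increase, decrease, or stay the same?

unchanged

K_d affects only the transient (the s-coefficient); the DC loop gain, and hence e_ss, depends only on K_p.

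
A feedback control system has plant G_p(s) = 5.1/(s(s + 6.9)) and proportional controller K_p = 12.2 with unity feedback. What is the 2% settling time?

T_s ≈ 1.16 s

The closed-loop denominator s² + 6.9s + 62.22 gives ω_n = √62.22 = 7.888 and ζ = 6.9/(2ω_n) = 0.4374.
2% settling time T_s ≈ 4/(ζω_n) = 4/3.45 = 1.16 s.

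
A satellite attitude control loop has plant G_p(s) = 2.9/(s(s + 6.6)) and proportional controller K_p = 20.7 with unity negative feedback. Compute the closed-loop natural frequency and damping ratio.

The closed-loop denominator is s(s+6.6) + 20.7·2.9 = s² + 6.6s + 60.03.
So ω_n² = 60.03 ⇒ ω_n = 7.748 rad/s, and ζ = 6.6/(2ω_n) = 0.426.

ω_n = 7.75 rad/s, ζ = 0.426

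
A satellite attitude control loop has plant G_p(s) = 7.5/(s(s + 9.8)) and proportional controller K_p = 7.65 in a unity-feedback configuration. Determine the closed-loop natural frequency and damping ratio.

The closed-loop denominator is s(s+9.8) + 7.65·7.5 = s² + 9.8s + 57.38.
Matching s² + 2ζω_n s + ω_n²: ω_n = √57.38 = 7.575 rad/s and 2ζω_n = 9.8, so ζ = 9.8/(2·7.575) = 0.647.

ω_n = 7.57 rad/s, ζ = 0.647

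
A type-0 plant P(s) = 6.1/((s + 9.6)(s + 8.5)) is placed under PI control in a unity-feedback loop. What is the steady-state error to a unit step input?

The PI controller's integrator makes the forward path type 1, so e_ss to a step is zero.

0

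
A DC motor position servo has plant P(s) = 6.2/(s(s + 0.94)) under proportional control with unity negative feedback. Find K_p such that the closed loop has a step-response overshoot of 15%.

K_p = 0.133

From %OS = 100·exp(−πζ/√(1−ζ²)) = 15%, ζ = −ln(0.15)/√(π²+ln²(0.15)) = 0.5169.
Characteristic equation s² + 0.94s + 6.2K_p = 0 gives ζ = 0.94/(2√(6.2K_p)).
Setting ζ = 0.5169: √(6.2K_p) = 0.94/(2·0.5169) = 0.9092, so K_p = 0.8267/6.2 = 0.133.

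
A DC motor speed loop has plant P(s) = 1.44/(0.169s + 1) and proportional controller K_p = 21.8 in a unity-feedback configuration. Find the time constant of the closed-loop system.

Closed loop: T(s) = K_p·P/(1+K_p·P) = 31.39/(0.169s + 1 + 31.39), with pole at s = −(1 + 31.39)/0.169 = −191.7.
Closed-loop time constant τ = 1/191.7 = 0.00522 s.

τ = 0.00522 s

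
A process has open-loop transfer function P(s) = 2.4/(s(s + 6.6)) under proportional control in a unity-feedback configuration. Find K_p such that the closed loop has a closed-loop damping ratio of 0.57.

K_p = 14

Closed-loop characteristic equation: s² + 6.6s + K_p·2.4 = 0.
So ω_n = √(2.4K_p) and 2ζω_n = 6.6, giving ζ = 6.6/(2√(2.4K_p)).
Setting ζ = 0.57: √(2.4K_p) = 6.6/(2·0.57) = 5.789, so K_p = 33.52/2.4 = 14.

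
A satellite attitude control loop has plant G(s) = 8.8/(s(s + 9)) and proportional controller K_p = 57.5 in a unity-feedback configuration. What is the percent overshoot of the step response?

52.7%

Closed-loop characteristic equation: s² + 9s + 506 = 0, so ω_n = 22.49 rad/s and ζ = 9/(2·22.49) = 0.2.
%OS = 100·exp(−πζ/√(1−ζ²)) = 100·exp(−π·0.2/√0.96) = 52.7%.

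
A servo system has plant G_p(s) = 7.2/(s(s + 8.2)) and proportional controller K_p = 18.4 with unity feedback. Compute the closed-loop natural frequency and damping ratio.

1 + K_p·G_p(s) = 0 gives s² + 8.2s + 132.5 = 0.
Matching s² + 2ζω_n s + ω_n²: ω_n = √132.5 = 11.51 rad/s and 2ζω_n = 8.2, so ζ = 8.2/(2·11.51) = 0.356.

ω_n = 11.5 rad/s, ζ = 0.356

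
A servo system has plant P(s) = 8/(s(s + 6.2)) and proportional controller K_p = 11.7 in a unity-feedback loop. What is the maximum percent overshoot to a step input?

Closed-loop characteristic equation: s² + 6.2s + 93.6 = 0, so ω_n = 9.675 rad/s and ζ = 6.2/(2·9.675) = 0.3204.
%OS = 100·exp(−πζ/√(1−ζ²)) = 100·exp(−π·0.3204/√0.8973) = 34.6%.

34.6%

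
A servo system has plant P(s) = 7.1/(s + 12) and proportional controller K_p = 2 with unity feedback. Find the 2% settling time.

Closed-loop transfer function: T(s) = K_p·P(s)/(1 + K_p·P(s)) = 14.2/(s + 12 + 14.2) = 14.2/(s + 26.2).
Time constant τ = 1/26.2 = 0.03817 s, so the 2% settling time is about 4τ = 0.153 s.

T_s ≈ 0.153 s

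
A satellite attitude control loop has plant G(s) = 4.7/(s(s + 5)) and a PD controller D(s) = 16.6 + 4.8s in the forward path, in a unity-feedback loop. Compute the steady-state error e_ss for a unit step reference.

0

The open loop D(s)G(s) has a pole at the origin (type 1), so the static position error constant is infinite and e_ss = 1/(1+∞) = 0.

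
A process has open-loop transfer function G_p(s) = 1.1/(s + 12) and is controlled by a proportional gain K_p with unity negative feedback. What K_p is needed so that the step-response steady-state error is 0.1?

K_p = 98.2

For a type-0 loop with proportional control, e_ss = 1/(1 + K_p·G_p(0)).
G_p(0) = 0.09167. Require 1/(1 + K_p·0.09167) = 0.1, so 1 + 0.09167·K_p = 10.
K_p = (10 − 1)/0.09167 = 98.2.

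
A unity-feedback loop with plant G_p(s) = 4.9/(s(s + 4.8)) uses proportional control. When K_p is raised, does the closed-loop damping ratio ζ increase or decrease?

ζ = 4.8/(2√(4.9K_p)); increasing K_p raises the denominator, so ζ falls.

decrease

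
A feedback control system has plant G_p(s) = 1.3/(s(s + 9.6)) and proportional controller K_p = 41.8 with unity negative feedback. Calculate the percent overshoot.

The closed-loop denominator s² + 9.6s + 54.34 gives ω_n = √54.34 = 7.372 and ζ = 9.6/(2ω_n) = 0.6512.
%OS = 100·exp(−πζ/√(1−ζ²)) = 100·exp(−π·0.6512/√0.576) = 6.75%.

6.75%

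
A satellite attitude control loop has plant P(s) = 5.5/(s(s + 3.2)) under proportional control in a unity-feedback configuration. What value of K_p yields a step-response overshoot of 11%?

From %OS = 100·exp(−πζ/√(1−ζ²)) = 11%, ζ = −ln(0.11)/√(π²+ln²(0.11)) = 0.5749.
Characteristic equation s² + 3.2s + 5.5K_p = 0 gives ζ = 3.2/(2√(5.5K_p)).
Setting ζ = 0.5749: √(5.5K_p) = 3.2/(2·0.5749) = 2.783, so K_p = 7.746/5.5 = 1.41.

K_p = 1.41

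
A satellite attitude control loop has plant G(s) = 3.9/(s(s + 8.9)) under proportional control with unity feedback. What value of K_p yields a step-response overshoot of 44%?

K_p = 79.4

From %OS = 100·exp(−πζ/√(1−ζ²)) = 44%, ζ = −ln(0.44)/√(π²+ln²(0.44)) = 0.2528.
Characteristic equation s² + 8.9s + 3.9K_p = 0 gives ζ = 8.9/(2√(3.9K_p)).
Setting ζ = 0.2528: √(3.9K_p) = 8.9/(2·0.2528) = 17.6, so K_p = 309.8/3.9 = 79.4.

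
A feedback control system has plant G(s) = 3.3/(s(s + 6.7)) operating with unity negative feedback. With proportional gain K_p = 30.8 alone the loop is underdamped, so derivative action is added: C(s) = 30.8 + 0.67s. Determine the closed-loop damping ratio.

Forward path: (30.8 + 0.67s)·3.3/(s(s+6.7)). The closed-loop characteristic equation is s² + (6.7 + 3.3·0.67)s + 3.3·30.8 = 0.
That is s² + 8.911s + 101.6 = 0, so ω_n = 10.08 rad/s and ζ = 8.911/(2·10.08) = 0.4419.

ζ = 0.442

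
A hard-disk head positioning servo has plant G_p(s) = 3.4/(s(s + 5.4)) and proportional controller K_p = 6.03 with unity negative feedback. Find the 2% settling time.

Closed-loop characteristic equation: s² + 5.4s + 20.5 = 0, so ω_n = 4.528 rad/s and ζ = 5.4/(2·4.528) = 0.5963.
2% settling time T_s ≈ 4/(ζω_n) = 4/2.7 = 1.48 s.

T_s ≈ 1.48 s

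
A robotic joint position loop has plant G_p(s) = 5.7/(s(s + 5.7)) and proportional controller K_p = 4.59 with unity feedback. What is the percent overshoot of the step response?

12.1%

The closed-loop denominator s² + 5.7s + 26.16 gives ω_n = √26.16 = 5.115 and ζ = 5.7/(2ω_n) = 0.5572.
%OS = 100·exp(−πζ/√(1−ζ²)) = 100·exp(−π·0.5572/√0.6895) = 12.1%.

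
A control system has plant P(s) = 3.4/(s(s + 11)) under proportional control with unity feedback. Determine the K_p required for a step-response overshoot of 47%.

From %OS = 100·exp(−πζ/√(1−ζ²)) = 47%, ζ = −ln(0.47)/√(π²+ln²(0.47)) = 0.2337.
Characteristic equation s² + 11s + 3.4K_p = 0 gives ζ = 11/(2√(3.4K_p)).
Setting ζ = 0.2337: √(3.4K_p) = 11/(2·0.2337) = 23.54, so K_p = 554/3.4 = 163.

K_p = 163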